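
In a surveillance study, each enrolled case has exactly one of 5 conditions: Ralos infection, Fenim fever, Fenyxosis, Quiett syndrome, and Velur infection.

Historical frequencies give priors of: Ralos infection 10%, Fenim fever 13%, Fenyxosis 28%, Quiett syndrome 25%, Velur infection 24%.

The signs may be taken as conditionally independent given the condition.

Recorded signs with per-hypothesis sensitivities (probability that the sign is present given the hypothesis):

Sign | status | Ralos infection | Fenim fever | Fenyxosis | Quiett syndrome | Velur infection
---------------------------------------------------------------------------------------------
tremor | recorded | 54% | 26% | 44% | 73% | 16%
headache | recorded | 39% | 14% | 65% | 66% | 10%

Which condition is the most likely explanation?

Multiply each prior by the joint likelihood of the sign pattern:
  Ralos infection: 0.10 × 0.54 × 0.39 = 0.02106
  Fenim fever: 0.13 × 0.26 × 0.14 = 0.004732
  Fenyxosis: 0.28 × 0.44 × 0.65 = 0.08008
  Quiett syndrome: 0.25 × 0.73 × 0.66 = 0.12045
  Velur infection: 0.24 × 0.16 × 0.10 = 0.00384
Marginal likelihood of the evidence = 0.23016.
P(Ralos infection | evidence) ≈ 0.02106 / 0.23016 ≈ 0.092
P(Fenim fever | evidence) ≈ 0.004732 / 0.23016 ≈ 0.021
P(Fenyxosis | evidence) ≈ 0.08008 / 0.23016 ≈ 0.348
P(Quiett syndrome | evidence) ≈ 0.12045 / 0.23016 ≈ 0.523
P(Velur infection | evidence) ≈ 0.00384 / 0.23016 ≈ 0.017
The largest is 0.523, so Quiett syndrome is most probable.

Quiett syndrome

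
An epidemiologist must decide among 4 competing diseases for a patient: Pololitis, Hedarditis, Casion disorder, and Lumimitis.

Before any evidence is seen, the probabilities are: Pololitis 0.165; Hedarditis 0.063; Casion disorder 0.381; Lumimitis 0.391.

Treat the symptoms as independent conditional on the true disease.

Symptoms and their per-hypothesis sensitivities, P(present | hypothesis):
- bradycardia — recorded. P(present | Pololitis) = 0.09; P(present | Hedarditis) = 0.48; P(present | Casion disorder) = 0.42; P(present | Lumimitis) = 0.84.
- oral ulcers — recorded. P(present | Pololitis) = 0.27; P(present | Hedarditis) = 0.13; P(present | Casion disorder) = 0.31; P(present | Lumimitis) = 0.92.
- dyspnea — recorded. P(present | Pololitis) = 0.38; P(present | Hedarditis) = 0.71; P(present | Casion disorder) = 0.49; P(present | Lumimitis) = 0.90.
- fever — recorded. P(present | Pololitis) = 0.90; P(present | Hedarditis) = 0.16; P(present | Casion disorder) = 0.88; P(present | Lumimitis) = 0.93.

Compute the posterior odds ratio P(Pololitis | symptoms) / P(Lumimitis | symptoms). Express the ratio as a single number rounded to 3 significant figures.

The normalizing constant cancels in an odds ratio, so compute prior × likelihood for the two hypotheses only:
  Pololitis: 0.165 × 0.09 × 0.27 × 0.38 × 0.90 = 0.0013712
  Lumimitis: 0.391 × 0.84 × 0.92 × 0.90 × 0.93 = 0.25291
Posterior odds = 0.0013712 / 0.25291 ≈ 0.00542.

0.00542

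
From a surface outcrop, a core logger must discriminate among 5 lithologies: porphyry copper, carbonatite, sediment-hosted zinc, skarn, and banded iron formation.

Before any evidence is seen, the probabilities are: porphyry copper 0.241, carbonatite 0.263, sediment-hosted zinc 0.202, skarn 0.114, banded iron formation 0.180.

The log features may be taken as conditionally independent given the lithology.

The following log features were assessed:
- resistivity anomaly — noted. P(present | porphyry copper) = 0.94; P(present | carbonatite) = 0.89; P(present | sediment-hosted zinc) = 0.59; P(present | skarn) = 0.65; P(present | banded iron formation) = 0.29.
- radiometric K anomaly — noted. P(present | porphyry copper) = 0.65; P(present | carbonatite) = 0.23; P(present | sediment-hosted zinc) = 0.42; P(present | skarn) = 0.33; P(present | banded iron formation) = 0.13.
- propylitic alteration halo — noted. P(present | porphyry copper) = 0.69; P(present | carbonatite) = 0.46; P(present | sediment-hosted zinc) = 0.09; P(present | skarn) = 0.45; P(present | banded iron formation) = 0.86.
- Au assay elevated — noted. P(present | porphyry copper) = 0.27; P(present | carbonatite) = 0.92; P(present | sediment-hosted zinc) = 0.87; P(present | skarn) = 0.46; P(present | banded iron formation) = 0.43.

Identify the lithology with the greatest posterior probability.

porphyry copper

By Bayes' rule with conditional independence, the unnormalized weight for each hypothesis is prior × ∏ likelihoods:
  porphyry copper: 0.241 × 0.94 × 0.65 × 0.69 × 0.27 = 0.027433
  carbonatite: 0.263 × 0.89 × 0.23 × 0.46 × 0.92 = 0.022783
  sediment-hosted zinc: 0.202 × 0.59 × 0.42 × 0.09 × 0.87 = 0.0039194
  skarn: 0.114 × 0.65 × 0.33 × 0.45 × 0.46 = 0.0050618
  banded iron formation: 0.180 × 0.29 × 0.13 × 0.86 × 0.43 = 0.0025095
Marginal likelihood of the evidence = 0.061707.
P(porphyry copper | evidence) ≈ 0.027433 / 0.061707 ≈ 0.445
P(carbonatite | evidence) ≈ 0.022783 / 0.061707 ≈ 0.369
P(sediment-hosted zinc | evidence) ≈ 0.0039194 / 0.061707 ≈ 0.064
P(skarn | evidence) ≈ 0.0050618 / 0.061707 ≈ 0.082
P(banded iron formation | evidence) ≈ 0.0025095 / 0.061707 ≈ 0.041
The largest is 0.445, so porphyry copper is most probable.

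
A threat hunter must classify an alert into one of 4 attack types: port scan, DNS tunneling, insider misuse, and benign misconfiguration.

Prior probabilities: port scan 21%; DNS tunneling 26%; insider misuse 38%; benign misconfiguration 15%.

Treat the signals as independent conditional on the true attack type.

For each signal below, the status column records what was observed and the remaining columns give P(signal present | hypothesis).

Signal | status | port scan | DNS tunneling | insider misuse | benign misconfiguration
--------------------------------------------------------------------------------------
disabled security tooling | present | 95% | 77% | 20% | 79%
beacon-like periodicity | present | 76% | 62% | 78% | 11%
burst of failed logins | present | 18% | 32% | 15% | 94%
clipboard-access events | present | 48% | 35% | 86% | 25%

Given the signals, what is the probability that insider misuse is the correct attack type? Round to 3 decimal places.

For each hypothesis, the unnormalized posterior weight is prior × product of the signal likelihoods:
  port scan: 0.21 × 0.95 × 0.76 × 0.18 × 0.48 = 0.0131
  DNS tunneling: 0.26 × 0.77 × 0.62 × 0.32 × 0.35 = 0.013902
  insider misuse: 0.38 × 0.20 × 0.78 × 0.15 × 0.86 = 0.0076471
  benign misconfiguration: 0.15 × 0.79 × 0.11 × 0.94 × 0.25 = 0.0030632
Marginal likelihood of the evidence = 0.037712.
P(insider misuse | evidence) = 0.0076471 / 0.037712 ≈ 0.203.

0.203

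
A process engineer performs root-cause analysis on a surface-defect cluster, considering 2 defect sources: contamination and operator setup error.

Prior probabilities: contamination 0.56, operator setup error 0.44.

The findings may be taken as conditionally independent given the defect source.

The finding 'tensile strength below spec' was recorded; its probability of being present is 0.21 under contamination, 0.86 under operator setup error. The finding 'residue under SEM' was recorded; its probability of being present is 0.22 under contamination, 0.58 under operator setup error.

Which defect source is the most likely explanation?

For each hypothesis, the unnormalized posterior weight is prior × product of the finding likelihoods:
  contamination: 0.56 × 0.21 × 0.22 = 0.025872
  operator setup error: 0.44 × 0.86 × 0.58 = 0.21947
Normalizing constant Z = 0.025872 + 0.21947 = 0.24534.
P(contamination | evidence) ≈ 0.025872 / 0.24534 ≈ 0.105
P(operator setup error | evidence) ≈ 0.21947 / 0.24534 ≈ 0.895
The largest is 0.895, so operator setup error is most probable.

operator setup error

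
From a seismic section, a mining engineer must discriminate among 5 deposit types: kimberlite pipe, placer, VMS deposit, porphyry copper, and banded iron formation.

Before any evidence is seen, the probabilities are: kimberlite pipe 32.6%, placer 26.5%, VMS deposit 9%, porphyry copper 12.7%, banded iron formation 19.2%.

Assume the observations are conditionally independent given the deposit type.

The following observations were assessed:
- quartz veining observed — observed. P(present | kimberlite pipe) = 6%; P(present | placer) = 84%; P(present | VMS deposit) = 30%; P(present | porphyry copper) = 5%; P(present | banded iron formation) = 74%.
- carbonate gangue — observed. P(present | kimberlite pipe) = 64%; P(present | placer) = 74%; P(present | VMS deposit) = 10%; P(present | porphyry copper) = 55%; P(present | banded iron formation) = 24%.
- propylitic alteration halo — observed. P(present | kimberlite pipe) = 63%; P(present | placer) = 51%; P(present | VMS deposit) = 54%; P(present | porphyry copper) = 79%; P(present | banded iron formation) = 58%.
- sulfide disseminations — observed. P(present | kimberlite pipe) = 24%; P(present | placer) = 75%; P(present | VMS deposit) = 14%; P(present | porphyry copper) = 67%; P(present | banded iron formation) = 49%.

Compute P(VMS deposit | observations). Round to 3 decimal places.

0.003

For each hypothesis, the unnormalized posterior weight is prior × product of the observation likelihoods:
  kimberlite pipe: 0.326 × 0.06 × 0.64 × 0.63 × 0.24 = 0.0018928
  placer: 0.265 × 0.84 × 0.74 × 0.51 × 0.75 = 0.063007
  VMS deposit: 0.090 × 0.30 × 0.10 × 0.54 × 0.14 = 0.00020412
  porphyry copper: 0.127 × 0.05 × 0.55 × 0.79 × 0.67 = 0.0018486
  banded iron formation: 0.192 × 0.74 × 0.24 × 0.58 × 0.49 = 0.009691
Normalizing constant Z = 0.0018928 + 0.063007 + 0.00020412 + 0.0018486 + 0.009691 = 0.076643.
P(VMS deposit | evidence) = 0.00020412 / 0.076643 ≈ 0.003.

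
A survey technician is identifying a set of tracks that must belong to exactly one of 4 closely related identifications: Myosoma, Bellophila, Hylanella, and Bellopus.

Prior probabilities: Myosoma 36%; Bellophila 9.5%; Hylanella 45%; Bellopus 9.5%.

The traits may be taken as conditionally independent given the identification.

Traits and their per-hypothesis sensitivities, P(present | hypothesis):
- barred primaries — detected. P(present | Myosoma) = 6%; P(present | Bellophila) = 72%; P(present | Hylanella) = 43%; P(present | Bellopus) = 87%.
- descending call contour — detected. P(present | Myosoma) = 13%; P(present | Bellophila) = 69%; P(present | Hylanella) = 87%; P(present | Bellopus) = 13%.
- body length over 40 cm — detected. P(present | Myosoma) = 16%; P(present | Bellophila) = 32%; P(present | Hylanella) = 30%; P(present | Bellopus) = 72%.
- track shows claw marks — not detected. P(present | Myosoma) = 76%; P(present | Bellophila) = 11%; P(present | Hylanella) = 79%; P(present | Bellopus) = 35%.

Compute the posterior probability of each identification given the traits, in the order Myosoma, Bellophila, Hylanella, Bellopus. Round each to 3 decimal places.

0.004, 0.461, 0.363, 0.172

Multiply each prior by the joint likelihood of the trait pattern (using 1 − P(present | H) for each absent trait):
  Myosoma: 0.360 × 0.06 × 0.13 × 0.16 × (1 − 0.76) = 0.00010783
  Bellophila: 0.095 × 0.72 × 0.69 × 0.32 × (1 − 0.11) = 0.013441
  Hylanella: 0.450 × 0.43 × 0.87 × 0.30 × (1 − 0.79) = 0.010606
  Bellopus: 0.095 × 0.87 × 0.13 × 0.72 × (1 − 0.35) = 0.0050284
Normalizing constant Z = 0.00010783 + 0.013441 + 0.010606 + 0.0050284 = 0.029183.
P(Myosoma | evidence) = 0.00010783 / 0.029183 ≈ 0.004
P(Bellophila | evidence) = 0.013441 / 0.029183 ≈ 0.461
P(Hylanella | evidence) = 0.010606 / 0.029183 ≈ 0.363
P(Bellopus | evidence) = 0.0050284 / 0.029183 ≈ 0.172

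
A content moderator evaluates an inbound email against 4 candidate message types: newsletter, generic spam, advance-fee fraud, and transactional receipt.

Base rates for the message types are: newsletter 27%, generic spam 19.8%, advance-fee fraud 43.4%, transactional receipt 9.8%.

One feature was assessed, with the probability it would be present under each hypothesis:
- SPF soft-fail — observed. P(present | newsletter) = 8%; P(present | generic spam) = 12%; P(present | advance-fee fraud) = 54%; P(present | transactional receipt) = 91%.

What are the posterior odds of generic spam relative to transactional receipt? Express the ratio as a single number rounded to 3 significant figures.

Unnormalized posterior weight (prior times the feature likelihood) for each of the two hypotheses:
  generic spam: 0.198 × 0.12 = 0.02376
  transactional receipt: 0.098 × 0.91 = 0.08918
Posterior odds = 0.02376 / 0.08918 ≈ 0.266.

0.266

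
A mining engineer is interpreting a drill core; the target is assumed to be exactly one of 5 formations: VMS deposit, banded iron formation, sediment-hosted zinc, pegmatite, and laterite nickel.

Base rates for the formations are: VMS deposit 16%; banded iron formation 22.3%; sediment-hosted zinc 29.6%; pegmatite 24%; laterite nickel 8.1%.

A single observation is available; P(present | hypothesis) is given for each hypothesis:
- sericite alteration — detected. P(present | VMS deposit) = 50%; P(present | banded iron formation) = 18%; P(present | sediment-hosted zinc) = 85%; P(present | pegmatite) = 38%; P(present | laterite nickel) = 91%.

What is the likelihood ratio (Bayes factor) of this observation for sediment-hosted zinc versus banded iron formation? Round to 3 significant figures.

4.72

The Bayes factor is the ratio of the two likelihoods.
  sediment-hosted zinc: 0.85
  banded iron formation: 0.18
Bayes factor = 0.85 / 0.18 ≈ 4.72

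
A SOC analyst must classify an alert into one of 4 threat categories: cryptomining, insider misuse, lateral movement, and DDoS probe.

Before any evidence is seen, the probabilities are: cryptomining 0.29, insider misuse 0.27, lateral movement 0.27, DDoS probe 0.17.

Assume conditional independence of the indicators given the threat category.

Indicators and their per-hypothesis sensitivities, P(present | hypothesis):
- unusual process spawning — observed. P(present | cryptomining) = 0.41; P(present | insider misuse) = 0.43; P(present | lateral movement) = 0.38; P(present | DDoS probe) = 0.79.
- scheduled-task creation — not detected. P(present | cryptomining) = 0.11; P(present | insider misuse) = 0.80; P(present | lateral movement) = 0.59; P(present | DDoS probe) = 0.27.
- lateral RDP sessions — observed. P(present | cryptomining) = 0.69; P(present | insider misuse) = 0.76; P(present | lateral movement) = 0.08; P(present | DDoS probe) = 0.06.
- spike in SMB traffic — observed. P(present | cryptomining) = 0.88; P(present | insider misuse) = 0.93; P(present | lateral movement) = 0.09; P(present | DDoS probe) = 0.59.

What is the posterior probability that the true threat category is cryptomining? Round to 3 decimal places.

Multiply each prior by the joint likelihood of the indicator pattern (using 1 − P(present | H) for each absent indicator):
  cryptomining: 0.29 × 0.41 × (1 − 0.11) × 0.69 × 0.88 = 0.064255
  insider misuse: 0.27 × 0.43 × (1 − 0.80) × 0.76 × 0.93 = 0.016412
  lateral movement: 0.27 × 0.38 × (1 − 0.59) × 0.08 × 0.09 = 0.00030288
  DDoS probe: 0.17 × 0.79 × (1 − 0.27) × 0.06 × 0.59 = 0.0034706
Normalizing constant Z = 0.064255 + 0.016412 + 0.00030288 + 0.0034706 = 0.08444.
P(cryptomining | evidence) = 0.064255 / 0.08444 ≈ 0.761.

0.761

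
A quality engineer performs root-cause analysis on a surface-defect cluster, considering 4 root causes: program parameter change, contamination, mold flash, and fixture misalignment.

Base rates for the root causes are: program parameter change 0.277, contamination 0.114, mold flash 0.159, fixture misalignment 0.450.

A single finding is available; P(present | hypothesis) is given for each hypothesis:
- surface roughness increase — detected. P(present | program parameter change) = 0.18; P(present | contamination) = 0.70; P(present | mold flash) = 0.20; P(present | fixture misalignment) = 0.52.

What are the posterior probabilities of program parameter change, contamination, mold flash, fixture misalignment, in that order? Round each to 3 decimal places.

0.126, 0.202, 0.080, 0.592

For each hypothesis, the unnormalized posterior weight is prior × likelihood:
  program parameter change: 0.277 × 0.18 = 0.04986
  contamination: 0.114 × 0.70 = 0.0798
  mold flash: 0.159 × 0.20 = 0.0318
  fixture misalignment: 0.450 × 0.52 = 0.234
The unnormalized weights sum to 0.39546.
P(program parameter change | evidence) = 0.04986 / 0.39546 ≈ 0.126
P(contamination | evidence) = 0.0798 / 0.39546 ≈ 0.202
P(mold flash | evidence) = 0.0318 / 0.39546 ≈ 0.080
P(fixture misalignment | evidence) = 0.234 / 0.39546 ≈ 0.592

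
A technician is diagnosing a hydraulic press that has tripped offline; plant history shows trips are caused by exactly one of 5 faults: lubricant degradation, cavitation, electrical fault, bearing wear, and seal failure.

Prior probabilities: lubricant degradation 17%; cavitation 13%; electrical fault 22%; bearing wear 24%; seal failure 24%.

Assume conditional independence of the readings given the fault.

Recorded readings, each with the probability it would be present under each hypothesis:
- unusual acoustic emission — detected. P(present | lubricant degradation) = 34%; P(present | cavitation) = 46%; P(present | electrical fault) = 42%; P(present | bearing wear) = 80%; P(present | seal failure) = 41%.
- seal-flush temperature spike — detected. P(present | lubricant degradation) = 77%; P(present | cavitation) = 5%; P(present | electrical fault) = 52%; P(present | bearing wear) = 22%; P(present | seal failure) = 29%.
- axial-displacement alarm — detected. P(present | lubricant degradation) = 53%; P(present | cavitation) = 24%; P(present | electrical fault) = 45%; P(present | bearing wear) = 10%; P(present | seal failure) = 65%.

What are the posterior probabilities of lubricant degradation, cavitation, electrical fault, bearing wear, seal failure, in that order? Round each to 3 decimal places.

Multiply each prior by the joint likelihood of the reading pattern:
  lubricant degradation: 0.17 × 0.34 × 0.77 × 0.53 = 0.023588
  cavitation: 0.13 × 0.46 × 0.05 × 0.24 = 0.0007176
  electrical fault: 0.22 × 0.42 × 0.52 × 0.45 = 0.021622
  bearing wear: 0.24 × 0.80 × 0.22 × 0.10 = 0.004224
  seal failure: 0.24 × 0.41 × 0.29 × 0.65 = 0.018548
The unnormalized weights sum to 0.0687.
P(lubricant degradation | evidence) = 0.023588 / 0.0687 ≈ 0.343
P(cavitation | evidence) = 0.0007176 / 0.0687 ≈ 0.010
P(electrical fault | evidence) = 0.021622 / 0.0687 ≈ 0.315
P(bearing wear | evidence) = 0.004224 / 0.0687 ≈ 0.061
P(seal failure | evidence) = 0.018548 / 0.0687 ≈ 0.270

0.343, 0.010, 0.315, 0.061, 0.270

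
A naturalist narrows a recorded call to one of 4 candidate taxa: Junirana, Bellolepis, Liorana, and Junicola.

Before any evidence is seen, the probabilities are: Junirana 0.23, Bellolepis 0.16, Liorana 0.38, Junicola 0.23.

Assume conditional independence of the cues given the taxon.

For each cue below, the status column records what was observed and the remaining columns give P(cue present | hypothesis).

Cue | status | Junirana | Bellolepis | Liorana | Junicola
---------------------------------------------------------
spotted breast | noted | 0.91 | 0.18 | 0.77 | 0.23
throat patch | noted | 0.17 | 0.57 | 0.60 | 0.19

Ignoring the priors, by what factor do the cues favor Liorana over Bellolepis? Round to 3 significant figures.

4.50

The Bayes factor is the ratio of the joint likelihoods of the cue pattern under the two hypotheses.
  Liorana: 0.77 × 0.60 = 0.462
  Bellolepis: 0.18 × 0.57 = 0.1026
Bayes factor = 0.462 / 0.1026 ≈ 4.50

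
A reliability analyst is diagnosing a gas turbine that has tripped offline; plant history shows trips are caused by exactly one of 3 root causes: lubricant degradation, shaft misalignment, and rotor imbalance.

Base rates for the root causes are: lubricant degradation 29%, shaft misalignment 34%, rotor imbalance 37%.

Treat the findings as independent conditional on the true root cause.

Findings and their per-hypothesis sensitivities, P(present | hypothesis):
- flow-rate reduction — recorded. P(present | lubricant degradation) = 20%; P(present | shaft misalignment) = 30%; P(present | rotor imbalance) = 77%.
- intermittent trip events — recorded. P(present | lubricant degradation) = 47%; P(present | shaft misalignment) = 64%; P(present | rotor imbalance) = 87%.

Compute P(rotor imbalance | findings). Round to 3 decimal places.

By Bayes' rule with conditional independence, the unnormalized weight for each hypothesis is prior × ∏ likelihoods:
  lubricant degradation: 0.29 × 0.20 × 0.47 = 0.02726
  shaft misalignment: 0.34 × 0.30 × 0.64 = 0.06528
  rotor imbalance: 0.37 × 0.77 × 0.87 = 0.24786
Normalizing constant Z = 0.02726 + 0.06528 + 0.24786 = 0.3404.
P(rotor imbalance | evidence) = 0.24786 / 0.3404 ≈ 0.728.

0.728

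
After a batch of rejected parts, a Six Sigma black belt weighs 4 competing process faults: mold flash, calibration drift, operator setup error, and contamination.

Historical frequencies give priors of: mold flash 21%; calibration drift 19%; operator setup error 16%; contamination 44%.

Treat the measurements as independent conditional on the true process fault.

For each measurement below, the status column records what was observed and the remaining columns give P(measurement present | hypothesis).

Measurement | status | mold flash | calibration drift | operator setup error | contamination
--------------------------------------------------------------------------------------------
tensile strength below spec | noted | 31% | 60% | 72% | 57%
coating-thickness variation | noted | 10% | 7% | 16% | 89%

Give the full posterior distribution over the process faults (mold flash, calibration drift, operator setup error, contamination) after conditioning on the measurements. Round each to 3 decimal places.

For each hypothesis, the unnormalized posterior weight is prior × product of the measurement likelihoods:
  mold flash: 0.21 × 0.31 × 0.10 = 0.00651
  calibration drift: 0.19 × 0.60 × 0.07 = 0.00798
  operator setup error: 0.16 × 0.72 × 0.16 = 0.018432
  contamination: 0.44 × 0.57 × 0.89 = 0.22321
Marginal likelihood of the evidence = 0.25613.
P(mold flash | evidence) = 0.00651 / 0.25613 ≈ 0.025
P(calibration drift | evidence) = 0.00798 / 0.25613 ≈ 0.031
P(operator setup error | evidence) = 0.018432 / 0.25613 ≈ 0.072
P(contamination | evidence) = 0.22321 / 0.25613 ≈ 0.871

0.025, 0.031, 0.072, 0.871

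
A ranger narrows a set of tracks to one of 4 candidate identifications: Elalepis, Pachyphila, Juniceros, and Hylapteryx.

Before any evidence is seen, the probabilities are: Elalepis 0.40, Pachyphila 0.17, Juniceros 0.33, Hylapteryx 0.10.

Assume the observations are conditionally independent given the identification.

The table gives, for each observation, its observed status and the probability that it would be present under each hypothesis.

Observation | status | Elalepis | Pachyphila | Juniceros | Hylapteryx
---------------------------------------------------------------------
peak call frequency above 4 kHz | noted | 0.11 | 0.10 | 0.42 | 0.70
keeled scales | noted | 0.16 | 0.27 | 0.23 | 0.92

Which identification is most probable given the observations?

Multiply each prior by the joint likelihood of the evidence pattern:
  Elalepis: 0.40 × 0.11 × 0.16 = 0.00704
  Pachyphila: 0.17 × 0.10 × 0.27 = 0.00459
  Juniceros: 0.33 × 0.42 × 0.23 = 0.031878
  Hylapteryx: 0.10 × 0.70 × 0.92 = 0.0644
The unnormalized weights sum to 0.10791.
P(Elalepis | evidence) ≈ 0.00704 / 0.10791 ≈ 0.065
P(Pachyphila | evidence) ≈ 0.00459 / 0.10791 ≈ 0.043
P(Juniceros | evidence) ≈ 0.031878 / 0.10791 ≈ 0.295
P(Hylapteryx | evidence) ≈ 0.0644 / 0.10791 ≈ 0.597
The largest is 0.597, so Hylapteryx is most probable.

Hylapteryx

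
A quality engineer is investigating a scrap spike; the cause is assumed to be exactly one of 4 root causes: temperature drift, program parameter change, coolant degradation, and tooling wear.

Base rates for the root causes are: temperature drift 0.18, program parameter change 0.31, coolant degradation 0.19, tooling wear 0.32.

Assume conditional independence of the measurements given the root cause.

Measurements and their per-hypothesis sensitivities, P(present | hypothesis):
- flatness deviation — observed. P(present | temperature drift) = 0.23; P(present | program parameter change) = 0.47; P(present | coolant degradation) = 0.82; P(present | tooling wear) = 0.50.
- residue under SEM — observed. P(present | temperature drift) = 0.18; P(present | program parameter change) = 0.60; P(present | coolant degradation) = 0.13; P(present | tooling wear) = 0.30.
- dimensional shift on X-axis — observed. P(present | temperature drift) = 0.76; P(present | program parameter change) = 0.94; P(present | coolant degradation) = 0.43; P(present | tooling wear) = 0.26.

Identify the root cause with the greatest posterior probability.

program parameter change

By Bayes' rule with conditional independence, the unnormalized weight for each hypothesis is prior × ∏ likelihoods:
  temperature drift: 0.18 × 0.23 × 0.18 × 0.76 = 0.0056635
  program parameter change: 0.31 × 0.47 × 0.60 × 0.94 = 0.082175
  coolant degradation: 0.19 × 0.82 × 0.13 × 0.43 = 0.0087092
  tooling wear: 0.32 × 0.50 × 0.30 × 0.26 = 0.01248
Marginal likelihood of the evidence = 0.10903.
P(temperature drift | evidence) ≈ 0.0056635 / 0.10903 ≈ 0.052
P(program parameter change | evidence) ≈ 0.082175 / 0.10903 ≈ 0.754
P(coolant degradation | evidence) ≈ 0.0087092 / 0.10903 ≈ 0.080
P(tooling wear | evidence) ≈ 0.01248 / 0.10903 ≈ 0.114
The largest is 0.754, so program parameter change is most probable.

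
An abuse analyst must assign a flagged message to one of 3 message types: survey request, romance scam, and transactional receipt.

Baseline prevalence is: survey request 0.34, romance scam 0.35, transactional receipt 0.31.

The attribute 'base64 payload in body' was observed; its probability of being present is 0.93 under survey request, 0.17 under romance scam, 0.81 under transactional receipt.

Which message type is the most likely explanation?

survey request

By Bayes' rule, the unnormalized weight for each hypothesis is prior × likelihood:
  survey request: 0.34 × 0.93 = 0.3162
  romance scam: 0.35 × 0.17 = 0.0595
  transactional receipt: 0.31 × 0.81 = 0.2511
Marginal likelihood of the evidence = 0.6268.
P(survey request | evidence) ≈ 0.3162 / 0.6268 ≈ 0.504
P(romance scam | evidence) ≈ 0.0595 / 0.6268 ≈ 0.095
P(transactional receipt | evidence) ≈ 0.2511 / 0.6268 ≈ 0.401
The largest is 0.504, so survey request is most probable.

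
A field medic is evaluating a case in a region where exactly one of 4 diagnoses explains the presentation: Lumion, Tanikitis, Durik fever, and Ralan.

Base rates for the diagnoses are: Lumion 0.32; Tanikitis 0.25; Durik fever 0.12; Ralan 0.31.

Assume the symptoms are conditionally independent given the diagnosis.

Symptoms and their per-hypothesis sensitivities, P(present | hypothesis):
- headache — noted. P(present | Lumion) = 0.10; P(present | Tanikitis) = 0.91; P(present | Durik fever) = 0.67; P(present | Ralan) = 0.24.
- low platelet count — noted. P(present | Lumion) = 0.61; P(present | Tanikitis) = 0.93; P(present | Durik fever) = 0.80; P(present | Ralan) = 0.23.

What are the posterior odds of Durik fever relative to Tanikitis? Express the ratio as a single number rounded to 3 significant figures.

0.304

Unnormalized posterior weight (prior times the symptom likelihoods) for each of the two hypotheses:
  Durik fever: 0.12 × 0.67 × 0.80 = 0.06432
  Tanikitis: 0.25 × 0.91 × 0.93 = 0.21158
Posterior odds = 0.06432 / 0.21158 ≈ 0.304.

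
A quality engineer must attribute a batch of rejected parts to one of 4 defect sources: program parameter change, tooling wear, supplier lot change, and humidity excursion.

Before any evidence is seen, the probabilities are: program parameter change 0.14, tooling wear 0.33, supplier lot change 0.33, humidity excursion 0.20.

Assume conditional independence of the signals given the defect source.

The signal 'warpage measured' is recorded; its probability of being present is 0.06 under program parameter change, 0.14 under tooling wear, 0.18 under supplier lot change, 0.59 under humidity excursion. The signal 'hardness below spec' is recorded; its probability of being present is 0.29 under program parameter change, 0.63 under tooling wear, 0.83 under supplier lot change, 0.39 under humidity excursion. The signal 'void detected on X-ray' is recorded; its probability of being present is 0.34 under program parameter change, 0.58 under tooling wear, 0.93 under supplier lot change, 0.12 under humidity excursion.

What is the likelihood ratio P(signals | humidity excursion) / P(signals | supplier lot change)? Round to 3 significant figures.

0.199

Take the product of per-signal likelihoods under each hypothesis, then divide.
  humidity excursion: 0.59 × 0.39 × 0.12 = 0.027612
  supplier lot change: 0.18 × 0.83 × 0.93 = 0.13894
Bayes factor = 0.027612 / 0.13894 ≈ 0.199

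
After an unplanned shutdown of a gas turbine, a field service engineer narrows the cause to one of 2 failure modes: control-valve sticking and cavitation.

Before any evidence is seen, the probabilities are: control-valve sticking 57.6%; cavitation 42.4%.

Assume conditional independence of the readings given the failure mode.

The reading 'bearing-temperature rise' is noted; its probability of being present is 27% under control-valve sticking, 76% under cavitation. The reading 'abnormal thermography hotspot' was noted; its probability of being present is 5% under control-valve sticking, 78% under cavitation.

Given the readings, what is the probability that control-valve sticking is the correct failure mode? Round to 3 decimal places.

For each hypothesis, the unnormalized posterior weight is prior × product of the reading likelihoods:
  control-valve sticking: 0.576 × 0.27 × 0.05 = 0.007776
  cavitation: 0.424 × 0.76 × 0.78 = 0.25135
The unnormalized weights sum to 0.25912.
P(control-valve sticking | evidence) = 0.007776 / 0.25912 ≈ 0.030.

0.030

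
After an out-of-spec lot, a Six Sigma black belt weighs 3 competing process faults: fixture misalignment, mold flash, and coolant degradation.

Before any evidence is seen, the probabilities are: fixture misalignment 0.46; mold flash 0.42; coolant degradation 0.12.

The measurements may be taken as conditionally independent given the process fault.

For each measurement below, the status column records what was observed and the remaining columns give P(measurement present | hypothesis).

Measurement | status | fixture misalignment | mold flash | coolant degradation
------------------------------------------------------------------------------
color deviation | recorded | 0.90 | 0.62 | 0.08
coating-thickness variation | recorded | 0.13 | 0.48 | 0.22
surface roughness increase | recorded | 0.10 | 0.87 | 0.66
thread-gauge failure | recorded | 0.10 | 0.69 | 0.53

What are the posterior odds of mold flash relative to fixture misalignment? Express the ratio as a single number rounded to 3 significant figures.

139

Posterior odds equal prior odds times the likelihood ratio; only the two competing hypotheses matter.
  mold flash: 0.42 × 0.62 × 0.48 × 0.87 × 0.69 = 0.075033
  fixture misalignment: 0.46 × 0.90 × 0.13 × 0.10 × 0.10 = 0.0005382
Odds(mold flash : fixture misalignment) = 0.075033 / 0.0005382 ≈ 139.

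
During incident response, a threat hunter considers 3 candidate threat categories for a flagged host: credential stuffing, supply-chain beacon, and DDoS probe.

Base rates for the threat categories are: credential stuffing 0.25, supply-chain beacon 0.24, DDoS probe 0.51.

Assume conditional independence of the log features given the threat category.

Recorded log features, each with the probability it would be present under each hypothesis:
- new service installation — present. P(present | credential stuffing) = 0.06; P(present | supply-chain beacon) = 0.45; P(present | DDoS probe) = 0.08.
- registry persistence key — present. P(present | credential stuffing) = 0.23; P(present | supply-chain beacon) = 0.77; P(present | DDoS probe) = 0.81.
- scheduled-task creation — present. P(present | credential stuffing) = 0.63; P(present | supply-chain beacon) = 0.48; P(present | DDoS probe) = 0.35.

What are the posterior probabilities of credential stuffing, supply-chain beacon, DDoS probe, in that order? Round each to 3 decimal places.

By Bayes' rule with conditional independence, the unnormalized weight for each hypothesis is prior × ∏ likelihoods:
  credential stuffing: 0.25 × 0.06 × 0.23 × 0.63 = 0.0021735
  supply-chain beacon: 0.24 × 0.45 × 0.77 × 0.48 = 0.039917
  DDoS probe: 0.51 × 0.08 × 0.81 × 0.35 = 0.011567
The unnormalized weights sum to 0.053657.
P(credential stuffing | evidence) = 0.0021735 / 0.053657 ≈ 0.041
P(supply-chain beacon | evidence) = 0.039917 / 0.053657 ≈ 0.744
P(DDoS probe | evidence) = 0.011567 / 0.053657 ≈ 0.216

0.041, 0.744, 0.216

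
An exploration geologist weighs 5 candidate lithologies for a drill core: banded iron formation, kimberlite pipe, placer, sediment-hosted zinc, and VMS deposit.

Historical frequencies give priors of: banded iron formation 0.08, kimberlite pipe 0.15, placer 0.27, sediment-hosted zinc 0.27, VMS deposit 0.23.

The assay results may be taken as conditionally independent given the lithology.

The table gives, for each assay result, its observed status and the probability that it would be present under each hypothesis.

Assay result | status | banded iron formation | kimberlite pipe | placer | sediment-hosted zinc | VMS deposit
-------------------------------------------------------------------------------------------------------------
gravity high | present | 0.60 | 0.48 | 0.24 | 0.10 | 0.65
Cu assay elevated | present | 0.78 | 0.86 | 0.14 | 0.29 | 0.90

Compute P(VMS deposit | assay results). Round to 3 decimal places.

For each hypothesis, the unnormalized posterior weight is prior × product of the assay result likelihoods:
  banded iron formation: 0.08 × 0.60 × 0.78 = 0.03744
  kimberlite pipe: 0.15 × 0.48 × 0.86 = 0.06192
  placer: 0.27 × 0.24 × 0.14 = 0.009072
  sediment-hosted zinc: 0.27 × 0.10 × 0.29 = 0.00783
  VMS deposit: 0.23 × 0.65 × 0.90 = 0.13455
The unnormalized weights sum to 0.25081.
P(VMS deposit | evidence) = 0.13455 / 0.25081 ≈ 0.536.

0.536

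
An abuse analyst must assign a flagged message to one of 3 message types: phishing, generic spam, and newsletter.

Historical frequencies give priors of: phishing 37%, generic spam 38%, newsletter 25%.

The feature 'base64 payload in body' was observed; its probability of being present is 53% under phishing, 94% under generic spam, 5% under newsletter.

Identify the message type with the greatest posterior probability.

For each hypothesis, the unnormalized posterior weight is prior × likelihood:
  phishing: 0.37 × 0.53 = 0.1961
  generic spam: 0.38 × 0.94 = 0.3572
  newsletter: 0.25 × 0.05 = 0.0125
Marginal likelihood of the evidence = 0.5658.
P(phishing | evidence) ≈ 0.1961 / 0.5658 ≈ 0.347
P(generic spam | evidence) ≈ 0.3572 / 0.5658 ≈ 0.631
P(newsletter | evidence) ≈ 0.0125 / 0.5658 ≈ 0.022
The largest is 0.631, so generic spam is most probable.

generic spam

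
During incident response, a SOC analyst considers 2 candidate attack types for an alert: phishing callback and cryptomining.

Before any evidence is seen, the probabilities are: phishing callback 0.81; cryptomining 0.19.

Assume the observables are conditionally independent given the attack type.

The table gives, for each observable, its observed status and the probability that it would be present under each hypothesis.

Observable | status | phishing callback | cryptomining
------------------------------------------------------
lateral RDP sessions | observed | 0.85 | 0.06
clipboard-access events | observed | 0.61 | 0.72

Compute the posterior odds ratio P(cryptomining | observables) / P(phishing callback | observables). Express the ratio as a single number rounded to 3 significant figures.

Unnormalized posterior weight (prior times the observable likelihoods) for each of the two hypotheses:
  cryptomining: 0.19 × 0.06 × 0.72 = 0.008208
  phishing callback: 0.81 × 0.85 × 0.61 = 0.41998
Posterior odds = 0.008208 / 0.41998 ≈ 0.0195.

0.0195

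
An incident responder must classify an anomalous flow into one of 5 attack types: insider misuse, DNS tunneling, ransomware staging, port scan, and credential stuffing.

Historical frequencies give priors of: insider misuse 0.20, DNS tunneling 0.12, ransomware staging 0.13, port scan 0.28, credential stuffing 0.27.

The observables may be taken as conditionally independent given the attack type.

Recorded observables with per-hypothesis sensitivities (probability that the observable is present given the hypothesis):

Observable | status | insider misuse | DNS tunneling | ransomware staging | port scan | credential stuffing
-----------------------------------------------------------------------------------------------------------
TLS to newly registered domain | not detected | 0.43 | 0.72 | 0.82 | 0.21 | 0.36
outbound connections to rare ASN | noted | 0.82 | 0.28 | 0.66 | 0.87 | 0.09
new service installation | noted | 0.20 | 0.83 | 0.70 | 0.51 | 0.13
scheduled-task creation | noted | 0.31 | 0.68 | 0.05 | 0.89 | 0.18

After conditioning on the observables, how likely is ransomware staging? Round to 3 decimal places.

0.005

By Bayes' rule with conditional independence, the unnormalized weight for each hypothesis is prior × ∏ likelihoods (using 1 − P(present | H) for each absent observable):
  insider misuse: 0.20 × (1 − 0.43) × 0.82 × 0.20 × 0.31 = 0.0057958
  DNS tunneling: 0.12 × (1 − 0.72) × 0.28 × 0.83 × 0.68 = 0.0053099
  ransomware staging: 0.13 × (1 − 0.82) × 0.66 × 0.70 × 0.05 = 0.00054054
  port scan: 0.28 × (1 − 0.21) × 0.87 × 0.51 × 0.89 = 0.08735
  credential stuffing: 0.27 × (1 − 0.36) × 0.09 × 0.13 × 0.18 = 0.00036392
The unnormalized weights sum to 0.09936.
P(ransomware staging | evidence) = 0.00054054 / 0.09936 ≈ 0.005.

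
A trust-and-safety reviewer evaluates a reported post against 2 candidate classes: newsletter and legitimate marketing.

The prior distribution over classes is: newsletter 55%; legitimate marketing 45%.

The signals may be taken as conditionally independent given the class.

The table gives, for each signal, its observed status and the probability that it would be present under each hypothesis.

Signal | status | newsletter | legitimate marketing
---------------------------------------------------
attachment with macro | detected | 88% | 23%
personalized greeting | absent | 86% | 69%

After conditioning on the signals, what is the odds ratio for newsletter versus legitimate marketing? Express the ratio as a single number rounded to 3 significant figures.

Posterior odds equal prior odds times the likelihood ratio; only the two competing hypotheses matter (using 1 − P(present | H) for each absent signal).
  newsletter: 0.55 × 0.88 × (1 − 0.86) = 0.06776
  legitimate marketing: 0.45 × 0.23 × (1 − 0.69) = 0.032085
Odds(newsletter : legitimate marketing) = 0.06776 / 0.032085 ≈ 2.11.

2.11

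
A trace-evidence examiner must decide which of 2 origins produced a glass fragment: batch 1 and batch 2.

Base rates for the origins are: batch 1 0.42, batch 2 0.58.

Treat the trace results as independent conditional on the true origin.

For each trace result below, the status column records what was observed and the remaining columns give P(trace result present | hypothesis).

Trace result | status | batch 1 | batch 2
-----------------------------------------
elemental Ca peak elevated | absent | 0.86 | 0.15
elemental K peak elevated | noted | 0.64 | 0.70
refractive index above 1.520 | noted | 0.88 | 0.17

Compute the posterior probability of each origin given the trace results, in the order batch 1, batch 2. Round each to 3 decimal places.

For each hypothesis, the unnormalized posterior weight is prior × product of the trace result likelihoods (using 1 − P(present | H) for each absent trace result):
  batch 1: 0.42 × (1 − 0.86) × 0.64 × 0.88 = 0.033116
  batch 2: 0.58 × (1 − 0.15) × 0.70 × 0.17 = 0.058667
The unnormalized weights sum to 0.091783.
P(batch 1 | evidence) = 0.033116 / 0.091783 ≈ 0.361
P(batch 2 | evidence) = 0.058667 / 0.091783 ≈ 0.639

0.361, 0.639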